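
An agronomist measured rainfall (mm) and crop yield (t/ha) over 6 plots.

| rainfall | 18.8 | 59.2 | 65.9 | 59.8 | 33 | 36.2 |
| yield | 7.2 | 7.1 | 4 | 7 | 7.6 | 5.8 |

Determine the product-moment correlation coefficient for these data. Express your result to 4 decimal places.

-0.4877

n = 6, Σx = 272.9, Σy = 38.7, Σx² = 14176.37, Σy² = 258.65, Σxy = 1698.64
nΣxy − ΣxΣy = 10191.84 − 10561.23 = -369.39
nΣx² − (Σx)² = 85058.22 − 74474.41 = 10583.81; nΣy² − (Σy)² = 1551.9 − 1497.69 = 54.21
r = -369.39 / √(10583.81 × 54.21) = -369.39 / 757.4618 ≈ -0.4877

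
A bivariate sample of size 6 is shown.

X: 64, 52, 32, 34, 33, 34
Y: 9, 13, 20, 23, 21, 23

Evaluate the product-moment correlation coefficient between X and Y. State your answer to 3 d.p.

-0.965

n = 6, ΣX = 249, ΣY = 109, ΣX² = 11225, ΣY² = 2149, ΣXY = 4149
nΣXY − ΣXΣY = 24894 − 27141 = -2247
nΣX² − (ΣX)² = 67350 − 62001 = 5349; nΣY² − (ΣY)² = 12894 − 11881 = 1013
r = -2247 / √(5349 × 1013) = -2247 / 2327.7751 ≈ -0.965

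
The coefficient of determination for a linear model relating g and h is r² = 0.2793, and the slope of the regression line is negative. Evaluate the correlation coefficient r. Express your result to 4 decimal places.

|r| = √0.2793 = 0.5285
The association is negative, so r = −0.5285.

-0.5285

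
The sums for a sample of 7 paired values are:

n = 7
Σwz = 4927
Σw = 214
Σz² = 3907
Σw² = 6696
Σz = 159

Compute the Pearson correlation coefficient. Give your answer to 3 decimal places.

r = (nΣwz − ΣwΣz) / √[(nΣw² − (Σw)²)(nΣz² − (Σz)²)]
Numerator: 7×4927 − 214×159 = 463
Denominator: √[(46872 − 45796)(27349 − 25281)] = √[1076 × 2068] = 1491.6997
r = 463 / 1491.6997 ≈ 0.310

0.310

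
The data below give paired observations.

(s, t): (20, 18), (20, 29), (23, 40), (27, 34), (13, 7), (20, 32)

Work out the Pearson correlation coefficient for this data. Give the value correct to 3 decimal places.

n = 6, Σs = 123, Σt = 160, Σs² = 2627, Σt² = 4994, Σst = 3509
nΣst − ΣsΣt = 21054 − 19680 = 1374
nΣs² − (Σs)² = 15762 − 15129 = 633; nΣt² − (Σt)² = 29964 − 25600 = 4364
r = 1374 / √(633 × 4364) = 1374 / 1662.0505 ≈ 0.827

0.827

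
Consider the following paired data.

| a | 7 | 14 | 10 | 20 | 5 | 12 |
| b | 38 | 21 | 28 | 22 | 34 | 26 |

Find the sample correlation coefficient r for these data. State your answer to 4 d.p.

-0.8541

n = 6, Σa = 68, Σb = 169, Σa² = 914, Σb² = 4985, Σab = 1762
nΣab − ΣaΣb = 10572 − 11492 = -920
nΣa² − (Σa)² = 5484 − 4624 = 860; nΣb² − (Σb)² = 29910 − 28561 = 1349
r = -920 / √(860 × 1349) = -920 / 1077.0980 ≈ -0.8541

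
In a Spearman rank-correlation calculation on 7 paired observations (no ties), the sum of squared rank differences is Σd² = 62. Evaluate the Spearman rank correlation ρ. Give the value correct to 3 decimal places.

ρ = 1 − 6Σd² / [n(n²−1)] = 1 − 6×62 / (7×48)
  = 1 − 372/336 = 1 − 1.1071 ≈ -0.107

-0.107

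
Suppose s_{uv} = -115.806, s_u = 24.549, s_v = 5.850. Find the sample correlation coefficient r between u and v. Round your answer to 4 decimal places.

r = Cov(u,v) / (s_u · s_v) = -115.806 / (24.549 × 5.850)
  = -115.806 / 143.6116 ≈ -0.8064

-0.8064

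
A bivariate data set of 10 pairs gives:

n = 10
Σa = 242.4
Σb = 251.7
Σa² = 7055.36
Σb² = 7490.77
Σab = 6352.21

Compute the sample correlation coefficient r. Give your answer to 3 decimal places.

0.215

r = (nΣab − ΣaΣb) / √[(nΣa² − (Σa)²)(nΣb² − (Σb)²)]
Numerator: 10×6352.21 − 242.4×251.7 = 2510.02
Denominator: √[(70553.6 − 58757.76)(74907.7 − 63352.89)] = √[11795.84 × 11554.81] = 11674.7030
r = 2510.02 / 11674.7030 ≈ 0.215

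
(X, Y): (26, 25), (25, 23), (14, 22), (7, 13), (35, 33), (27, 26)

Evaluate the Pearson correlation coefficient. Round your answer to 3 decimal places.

n = 6, ΣX = 134, ΣY = 142, ΣX² = 3500, ΣY² = 3572, ΣXY = 3481
nΣXY − ΣXΣY = 20886 − 19028 = 1858
nΣX² − (ΣX)² = 21000 − 17956 = 3044; nΣY² − (ΣY)² = 21432 − 20164 = 1268
r = 1858 / √(3044 × 1268) = 1858 / 1964.6353 ≈ 0.946

0.946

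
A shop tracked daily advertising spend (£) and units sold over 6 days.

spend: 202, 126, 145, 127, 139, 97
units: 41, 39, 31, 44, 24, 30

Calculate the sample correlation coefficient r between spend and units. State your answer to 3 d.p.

n = 6, Σx = 836, Σy = 209, Σx² = 122564, Σy² = 7575, Σxy = 29525
nΣxy − ΣxΣy = 177150 − 174724 = 2426
nΣx² − (Σx)² = 735384 − 698896 = 36488; nΣy² − (Σy)² = 45450 − 43681 = 1769
r = 2426 / √(36488 × 1769) = 2426 / 8034.1317 ≈ 0.302

0.302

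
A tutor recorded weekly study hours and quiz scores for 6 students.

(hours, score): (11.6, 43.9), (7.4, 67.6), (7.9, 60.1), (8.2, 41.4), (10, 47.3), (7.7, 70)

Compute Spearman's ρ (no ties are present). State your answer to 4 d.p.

Rank hours: 6, 1, 3, 4, 5, 2
Rank score: 2, 5, 4, 1, 3, 6
d = rank(hours) − rank(score): 4, -4, -1, 3, 2, -4; Σd² = 62
ρ = 1 − 6Σd² / [n(n²−1)] = 1 − 6×62 / (6×35) = 1 − 372/210 ≈ -0.7714

-0.7714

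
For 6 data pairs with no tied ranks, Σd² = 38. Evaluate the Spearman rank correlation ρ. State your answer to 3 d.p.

-0.086

ρ = 1 − 6Σd² / [n(n²−1)] = 1 − 6×38 / (6×35)
  = 1 − 228/210 = 1 − 1.0857 ≈ -0.086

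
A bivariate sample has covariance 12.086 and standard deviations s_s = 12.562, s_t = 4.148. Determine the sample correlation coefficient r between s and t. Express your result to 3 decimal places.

r = Cov(s,t) / (s_s · s_t) = 12.086 / (12.562 × 4.148)
  = 12.086 / 52.1072 ≈ 0.232

0.232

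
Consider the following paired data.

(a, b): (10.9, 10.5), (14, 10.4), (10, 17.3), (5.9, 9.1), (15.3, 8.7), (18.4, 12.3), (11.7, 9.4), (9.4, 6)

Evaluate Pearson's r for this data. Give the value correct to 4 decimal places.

0.1379

n = 8, Σa = 95.6, Σb = 83.7, Σa² = 1247.52, Σb² = 951.85, Σab = 1012.55
nΣab − ΣaΣb = 8100.4 − 8001.72 = 98.68
nΣa² − (Σa)² = 9980.16 − 9139.36 = 840.8; nΣb² − (Σb)² = 7614.8 − 7005.69 = 609.11
r = 98.68 / √(840.8 × 609.11) = 98.68 / 715.6394 ≈ 0.1379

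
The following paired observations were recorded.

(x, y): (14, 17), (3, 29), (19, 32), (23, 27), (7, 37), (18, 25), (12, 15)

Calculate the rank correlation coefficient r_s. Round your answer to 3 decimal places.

-0.107

Rank x: 4, 1, 6, 7, 2, 5, 3
Rank y: 2, 5, 6, 4, 7, 3, 1
d = rank(x) − rank(y): 2, -4, 0, 3, -5, 2, 2; Σd² = 62
ρ = 1 − 6Σd² / [n(n²−1)] = 1 − 6×62 / (7×48) = 1 − 372/336 ≈ -0.107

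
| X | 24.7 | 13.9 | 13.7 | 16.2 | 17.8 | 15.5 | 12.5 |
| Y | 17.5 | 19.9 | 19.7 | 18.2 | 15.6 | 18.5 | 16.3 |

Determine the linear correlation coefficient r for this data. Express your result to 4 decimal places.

-0.2705

n = 7, ΣX = 114.3, ΣY = 125.7, ΣX² = 1966.77, ΣY² = 2272.89, ΣXY = 2041.77
nΣXY − ΣXΣY = 14292.39 − 14367.51 = -75.12
nΣX² − (ΣX)² = 13767.39 − 13064.49 = 702.9; nΣY² − (ΣY)² = 15910.23 − 15800.49 = 109.74
r = -75.12 / √(702.9 × 109.74) = -75.12 / 277.7341 ≈ -0.2705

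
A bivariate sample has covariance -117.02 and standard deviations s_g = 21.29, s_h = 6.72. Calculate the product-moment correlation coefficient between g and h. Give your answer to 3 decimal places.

-0.818

r = Cov(g,h) / (s_g · s_h) = -117.02 / (21.29 × 6.72)
  = -117.02 / 143.0688 ≈ -0.818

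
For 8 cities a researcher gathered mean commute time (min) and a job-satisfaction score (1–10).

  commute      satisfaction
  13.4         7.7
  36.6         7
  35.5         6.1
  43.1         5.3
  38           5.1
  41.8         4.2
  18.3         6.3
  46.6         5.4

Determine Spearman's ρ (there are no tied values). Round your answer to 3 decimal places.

Rank commute: 1, 4, 3, 7, 5, 6, 2, 8
Rank satisfaction: 8, 7, 5, 3, 2, 1, 6, 4
d = rank(commute) − rank(satisfaction): -7, -3, -2, 4, 3, 5, -4, 4; Σd² = 144
ρ = 1 − 6Σd² / [n(n²−1)] = 1 − 6×144 / (8×63) = 1 − 864/504 ≈ -0.714

-0.714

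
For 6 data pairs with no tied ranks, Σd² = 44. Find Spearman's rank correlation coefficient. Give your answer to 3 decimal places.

-0.257

ρ = 1 − 6Σd² / [n(n²−1)] = 1 − 6×44 / (6×35)
  = 1 − 264/210 = 1 − 1.2571 ≈ -0.257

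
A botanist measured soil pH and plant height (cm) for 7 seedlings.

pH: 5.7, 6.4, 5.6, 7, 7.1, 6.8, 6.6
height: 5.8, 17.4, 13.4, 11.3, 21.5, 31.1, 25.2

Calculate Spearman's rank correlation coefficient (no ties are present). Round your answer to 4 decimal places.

0.3929

Rank pH: 2, 3, 1, 6, 7, 5, 4
Rank height: 1, 4, 3, 2, 5, 7, 6
d = rank(pH) − rank(height): 1, -1, -2, 4, 2, -2, -2; Σd² = 34
ρ = 1 − 6Σd² / [n(n²−1)] = 1 − 6×34 / (7×48) = 1 − 204/336 ≈ 0.3929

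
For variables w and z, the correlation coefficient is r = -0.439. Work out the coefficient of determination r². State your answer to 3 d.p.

0.193

r² = (-0.439)² = 0.193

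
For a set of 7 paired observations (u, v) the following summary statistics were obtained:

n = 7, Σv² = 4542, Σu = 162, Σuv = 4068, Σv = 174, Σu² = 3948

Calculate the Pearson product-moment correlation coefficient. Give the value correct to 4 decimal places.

0.1981

r = (nΣuv − ΣuΣv) / √[(nΣu² − (Σu)²)(nΣv² − (Σv)²)]
Numerator: 7×4068 − 162×174 = 288
Denominator: √[(27636 − 26244)(31794 − 30276)] = √[1392 × 1518] = 1453.6354
r = 288 / 1453.6354 ≈ 0.1981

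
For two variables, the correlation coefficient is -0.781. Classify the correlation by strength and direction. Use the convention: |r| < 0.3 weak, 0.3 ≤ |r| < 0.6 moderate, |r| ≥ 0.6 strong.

strong negative

r = -0.781 < 0 so the relationship is negative.
|r| = 0.781, which falls in the strong range.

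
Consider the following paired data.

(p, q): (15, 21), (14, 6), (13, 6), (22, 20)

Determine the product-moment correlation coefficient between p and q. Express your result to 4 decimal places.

0.6722

n = 4, Σp = 64, Σq = 53, Σp² = 1074, Σq² = 913, Σpq = 917
nΣpq − ΣpΣq = 3668 − 3392 = 276
nΣp² − (Σp)² = 4296 − 4096 = 200; nΣq² − (Σq)² = 3652 − 2809 = 843
r = 276 / √(200 × 843) = 276 / 410.6093 ≈ 0.6722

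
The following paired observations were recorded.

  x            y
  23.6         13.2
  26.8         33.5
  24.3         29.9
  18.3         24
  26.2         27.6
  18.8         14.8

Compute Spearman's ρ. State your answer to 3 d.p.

0.714

Rank x: 3, 6, 4, 1, 5, 2
Rank y: 1, 6, 5, 3, 4, 2
d = rank(x) − rank(y): 2, 0, -1, -2, 1, 0; Σd² = 10
ρ = 1 − 6Σd² / [n(n²−1)] = 1 − 6×10 / (6×35) = 1 − 60/210 ≈ 0.714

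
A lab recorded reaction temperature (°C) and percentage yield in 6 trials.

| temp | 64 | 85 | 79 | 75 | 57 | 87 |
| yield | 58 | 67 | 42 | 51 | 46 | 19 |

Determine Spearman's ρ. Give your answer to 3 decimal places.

-0.257

Rank temp: 2, 5, 4, 3, 1, 6
Rank yield: 5, 6, 2, 4, 3, 1
d = rank(temp) − rank(yield): -3, -1, 2, -1, -2, 5; Σd² = 44
ρ = 1 − 6Σd² / [n(n²−1)] = 1 − 6×44 / (6×35) = 1 − 264/210 ≈ -0.257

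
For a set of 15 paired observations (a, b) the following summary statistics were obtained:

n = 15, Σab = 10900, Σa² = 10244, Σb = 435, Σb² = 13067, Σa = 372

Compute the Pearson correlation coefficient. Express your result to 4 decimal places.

0.1651

r = (nΣab − ΣaΣb) / √[(nΣa² − (Σa)²)(nΣb² − (Σb)²)]
Numerator: 15×10900 − 372×435 = 1680
Denominator: √[(153660 − 138384)(196005 − 189225)] = √[15276 × 6780] = 10176.9976
r = 1680 / 10176.9976 ≈ 0.1651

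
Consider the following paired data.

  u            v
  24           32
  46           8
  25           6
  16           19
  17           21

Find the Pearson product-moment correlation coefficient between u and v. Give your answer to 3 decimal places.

-0.498

n = 5, Σu = 128, Σv = 86, Σu² = 3862, Σv² = 1926, Σuv = 1947
nΣuv − ΣuΣv = 9735 − 11008 = -1273
nΣu² − (Σu)² = 19310 − 16384 = 2926; nΣv² − (Σv)² = 9630 − 7396 = 2234
r = -1273 / √(2926 × 2234) = -1273 / 2556.6940 ≈ -0.498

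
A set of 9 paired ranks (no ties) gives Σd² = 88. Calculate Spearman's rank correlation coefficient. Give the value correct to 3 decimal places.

0.267

ρ = 1 − 6Σd² / [n(n²−1)] = 1 − 6×88 / (9×80)
  = 1 − 528/720 = 1 − 0.7333 ≈ 0.267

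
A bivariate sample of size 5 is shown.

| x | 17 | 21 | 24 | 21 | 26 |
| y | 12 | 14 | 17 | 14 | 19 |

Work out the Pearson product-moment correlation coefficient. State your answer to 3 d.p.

0.980

n = 5, Σx = 109, Σy = 76, Σx² = 2423, Σy² = 1186, Σxy = 1694
nΣxy − ΣxΣy = 8470 − 8284 = 186
nΣx² − (Σx)² = 12115 − 11881 = 234; nΣy² − (Σy)² = 5930 − 5776 = 154
r = 186 / √(234 × 154) = 186 / 189.8315 ≈ 0.980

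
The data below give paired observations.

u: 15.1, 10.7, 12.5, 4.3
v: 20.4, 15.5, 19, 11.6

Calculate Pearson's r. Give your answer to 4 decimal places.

0.9768

n = 4, Σu = 42.6, Σv = 66.5, Σu² = 517.24, Σv² = 1151.97, Σuv = 761.27
nΣuv − ΣuΣv = 3045.08 − 2832.9 = 212.18
nΣu² − (Σu)² = 2068.96 − 1814.76 = 254.2; nΣv² − (Σv)² = 4607.88 − 4422.25 = 185.63
r = 212.18 / √(254.2 × 185.63) = 212.18 / 217.2260 ≈ 0.9768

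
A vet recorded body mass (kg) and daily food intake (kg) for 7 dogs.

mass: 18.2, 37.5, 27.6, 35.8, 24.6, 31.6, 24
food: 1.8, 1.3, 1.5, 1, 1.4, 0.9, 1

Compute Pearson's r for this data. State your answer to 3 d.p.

n = 7, Σx = 199.3, Σy = 8.9, Σx² = 5960.61, Σy² = 11.95, Σxy = 245.59
nΣxy − ΣxΣy = 1719.13 − 1773.77 = -54.64
nΣx² − (Σx)² = 41724.27 − 39720.49 = 2003.78; nΣy² − (Σy)² = 83.65 − 79.21 = 4.44
r = -54.64 / √(2003.78 × 4.44) = -54.64 / 94.3228 ≈ -0.579

-0.579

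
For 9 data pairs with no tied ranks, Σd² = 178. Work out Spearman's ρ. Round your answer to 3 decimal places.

-0.483

ρ = 1 − 6Σd² / [n(n²−1)] = 1 − 6×178 / (9×80)
  = 1 − 1068/720 = 1 − 1.4833 ≈ -0.483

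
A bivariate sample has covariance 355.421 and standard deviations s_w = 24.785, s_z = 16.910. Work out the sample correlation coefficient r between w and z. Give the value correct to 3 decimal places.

0.848

r = Cov(w,z) / (s_w · s_z) = 355.421 / (24.785 × 16.910)
  = 355.421 / 419.1144 ≈ 0.848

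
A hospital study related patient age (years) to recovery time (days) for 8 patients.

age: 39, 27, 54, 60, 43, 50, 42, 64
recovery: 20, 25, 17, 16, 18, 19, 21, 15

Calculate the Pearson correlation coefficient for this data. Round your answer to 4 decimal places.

-0.9471

n = 8, Σx = 379, Σy = 151, Σx² = 18975, Σy² = 2921, Σxy = 6899
nΣxy − ΣxΣy = 55192 − 57229 = -2037
nΣx² − (Σx)² = 151800 − 143641 = 8159; nΣy² − (Σy)² = 23368 − 22801 = 567
r = -2037 / √(8159 × 567) = -2037 / 2150.8494 ≈ -0.9471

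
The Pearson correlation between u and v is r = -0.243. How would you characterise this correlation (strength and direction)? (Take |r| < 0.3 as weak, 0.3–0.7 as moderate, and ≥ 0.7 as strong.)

r = -0.243 < 0 so the relationship is negative.
|r| = 0.243, which falls in the weak range.

weak negative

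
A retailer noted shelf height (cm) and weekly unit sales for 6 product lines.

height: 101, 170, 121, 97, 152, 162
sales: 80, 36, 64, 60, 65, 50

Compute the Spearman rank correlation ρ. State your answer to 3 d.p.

-0.600

Rank height: 2, 6, 3, 1, 4, 5
Rank sales: 6, 1, 4, 3, 5, 2
d = rank(height) − rank(sales): -4, 5, -1, -2, -1, 3; Σd² = 56
ρ = 1 − 6Σd² / [n(n²−1)] = 1 − 6×56 / (6×35) = 1 − 336/210 ≈ -0.600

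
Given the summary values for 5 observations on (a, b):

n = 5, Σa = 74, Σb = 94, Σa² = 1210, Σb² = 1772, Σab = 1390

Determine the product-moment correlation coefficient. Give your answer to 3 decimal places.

-0.051

r = (nΣab − ΣaΣb) / √[(nΣa² − (Σa)²)(nΣb² − (Σb)²)]
Numerator: 5×1390 − 74×94 = -6
Denominator: √[(6050 − 5476)(8860 − 8836)] = √[574 × 24] = 117.3712
r = -6 / 117.3712 ≈ -0.051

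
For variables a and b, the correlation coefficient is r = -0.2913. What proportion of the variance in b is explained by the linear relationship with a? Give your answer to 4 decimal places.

r² = (-0.2913)² = 0.0849

0.0849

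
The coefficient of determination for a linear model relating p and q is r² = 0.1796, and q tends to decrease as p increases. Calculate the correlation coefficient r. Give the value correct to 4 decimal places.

|r| = √0.1796 = 0.4238
The association is negative, so r = −0.4238.

-0.4238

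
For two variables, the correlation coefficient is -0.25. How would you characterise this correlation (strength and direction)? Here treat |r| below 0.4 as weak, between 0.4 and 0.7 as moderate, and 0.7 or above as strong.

r = -0.25 < 0 so the relationship is negative.
|r| = 0.25, which falls in the weak range.

weak negative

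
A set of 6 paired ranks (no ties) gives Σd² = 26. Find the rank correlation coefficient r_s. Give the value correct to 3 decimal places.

ρ = 1 − 6Σd² / [n(n²−1)] = 1 − 6×26 / (6×35)
  = 1 − 156/210 = 1 − 0.7429 ≈ 0.257

0.257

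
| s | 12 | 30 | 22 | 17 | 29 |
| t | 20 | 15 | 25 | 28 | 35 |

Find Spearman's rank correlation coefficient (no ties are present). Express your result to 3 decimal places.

-0.100

Rank s: 1, 5, 3, 2, 4
Rank t: 2, 1, 3, 4, 5
d = rank(s) − rank(t): -1, 4, 0, -2, -1; Σd² = 22
ρ = 1 − 6Σd² / [n(n²−1)] = 1 − 6×22 / (5×24) = 1 − 132/120 ≈ -0.100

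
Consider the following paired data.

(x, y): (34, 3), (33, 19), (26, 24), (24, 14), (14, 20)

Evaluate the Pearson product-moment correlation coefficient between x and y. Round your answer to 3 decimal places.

n = 5, Σx = 131, Σy = 80, Σx² = 3693, Σy² = 1542, Σxy = 1969
nΣxy − ΣxΣy = 9845 − 10480 = -635
nΣx² − (Σx)² = 18465 − 17161 = 1304; nΣy² − (Σy)² = 7710 − 6400 = 1310
r = -635 / √(1304 × 1310) = -635 / 1306.9966 ≈ -0.486

-0.486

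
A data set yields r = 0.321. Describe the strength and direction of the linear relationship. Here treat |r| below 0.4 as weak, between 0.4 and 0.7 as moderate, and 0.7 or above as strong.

r = 0.321 > 0 so the relationship is positive.
|r| = 0.321, which falls in the weak range.

weak positive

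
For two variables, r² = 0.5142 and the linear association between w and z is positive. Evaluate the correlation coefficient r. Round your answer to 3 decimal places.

|r| = √0.5142 = 0.717
The association is positive, so r = 0.717.

0.717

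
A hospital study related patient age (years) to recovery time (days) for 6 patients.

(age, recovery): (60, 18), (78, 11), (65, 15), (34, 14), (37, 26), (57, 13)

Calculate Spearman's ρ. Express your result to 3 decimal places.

Rank age: 4, 6, 5, 1, 2, 3
Rank recovery: 5, 1, 4, 3, 6, 2
d = rank(age) − rank(recovery): -1, 5, 1, -2, -4, 1; Σd² = 48
ρ = 1 − 6Σd² / [n(n²−1)] = 1 − 6×48 / (6×35) = 1 − 288/210 ≈ -0.371

-0.371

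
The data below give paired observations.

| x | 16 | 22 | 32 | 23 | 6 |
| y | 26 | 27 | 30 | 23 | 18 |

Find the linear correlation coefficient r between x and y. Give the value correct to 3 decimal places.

0.869

n = 5, Σx = 99, Σy = 124, Σx² = 2329, Σy² = 3158, Σxy = 2607
nΣxy − ΣxΣy = 13035 − 12276 = 759
nΣx² − (Σx)² = 11645 − 9801 = 1844; nΣy² − (Σy)² = 15790 − 15376 = 414
r = 759 / √(1844 × 414) = 759 / 873.7368 ≈ 0.869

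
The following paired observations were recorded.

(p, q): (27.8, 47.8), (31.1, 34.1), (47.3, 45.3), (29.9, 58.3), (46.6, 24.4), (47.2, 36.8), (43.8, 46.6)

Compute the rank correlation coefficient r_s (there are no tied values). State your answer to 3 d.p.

Rank p: 1, 3, 7, 2, 5, 6, 4
Rank q: 6, 2, 4, 7, 1, 3, 5
d = rank(p) − rank(q): -5, 1, 3, -5, 4, 3, -1; Σd² = 86
ρ = 1 − 6Σd² / [n(n²−1)] = 1 − 6×86 / (7×48) = 1 − 516/336 ≈ -0.536

-0.536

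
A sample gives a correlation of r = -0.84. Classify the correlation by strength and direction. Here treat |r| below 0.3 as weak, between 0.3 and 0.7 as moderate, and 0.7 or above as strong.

strong negative

r = -0.84 < 0 so the relationship is negative.
|r| = 0.84, which falls in the strong range.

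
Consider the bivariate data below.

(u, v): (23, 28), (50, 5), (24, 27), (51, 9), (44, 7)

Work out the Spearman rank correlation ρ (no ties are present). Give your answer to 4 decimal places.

Rank u: 1, 4, 2, 5, 3
Rank v: 5, 1, 4, 3, 2
d = rank(u) − rank(v): -4, 3, -2, 2, 1; Σd² = 34
ρ = 1 − 6Σd² / [n(n²−1)] = 1 − 6×34 / (5×24) = 1 − 204/120 ≈ -0.7000

-0.7000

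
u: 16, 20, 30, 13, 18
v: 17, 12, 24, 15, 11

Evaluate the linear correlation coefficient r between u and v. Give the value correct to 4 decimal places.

n = 5, Σu = 97, Σv = 79, Σu² = 2049, Σv² = 1355, Σuv = 1625
nΣuv − ΣuΣv = 8125 − 7663 = 462
nΣu² − (Σu)² = 10245 − 9409 = 836; nΣv² − (Σv)² = 6775 − 6241 = 534
r = 462 / √(836 × 534) = 462 / 668.1497 ≈ 0.6915

0.6915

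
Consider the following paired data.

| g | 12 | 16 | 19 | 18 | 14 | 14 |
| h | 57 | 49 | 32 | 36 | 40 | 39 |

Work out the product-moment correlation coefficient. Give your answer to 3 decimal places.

-0.747

n = 6, Σg = 93, Σh = 253, Σg² = 1477, Σh² = 11091, Σgh = 3830
nΣgh − ΣgΣh = 22980 − 23529 = -549
nΣg² − (Σg)² = 8862 − 8649 = 213; nΣh² − (Σh)² = 66546 − 64009 = 2537
r = -549 / √(213 × 2537) = -549 / 735.1061 ≈ -0.747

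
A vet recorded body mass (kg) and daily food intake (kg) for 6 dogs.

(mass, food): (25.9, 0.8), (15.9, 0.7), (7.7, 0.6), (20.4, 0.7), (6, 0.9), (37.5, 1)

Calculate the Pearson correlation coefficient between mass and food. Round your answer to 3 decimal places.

0.554

n = 6, Σx = 113.4, Σy = 4.7, Σx² = 2841.32, Σy² = 3.79, Σxy = 93.65
nΣxy − ΣxΣy = 561.9 − 532.98 = 28.92
nΣx² − (Σx)² = 17047.92 − 12859.56 = 4188.36; nΣy² − (Σy)² = 22.74 − 22.09 = 0.65
r = 28.92 / √(4188.36 × 0.65) = 28.92 / 52.1769 ≈ 0.554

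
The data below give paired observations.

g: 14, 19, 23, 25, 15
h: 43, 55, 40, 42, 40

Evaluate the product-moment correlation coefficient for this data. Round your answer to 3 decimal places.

-0.058

n = 5, Σg = 96, Σh = 220, Σg² = 1936, Σh² = 9838, Σgh = 4217
nΣgh − ΣgΣh = 21085 − 21120 = -35
nΣg² − (Σg)² = 9680 − 9216 = 464; nΣh² − (Σh)² = 49190 − 48400 = 790
r = -35 / √(464 × 790) = -35 / 605.4420 ≈ -0.058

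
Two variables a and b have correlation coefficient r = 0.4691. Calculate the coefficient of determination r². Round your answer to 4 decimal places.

r² = (0.4691)² = 0.2201

0.2201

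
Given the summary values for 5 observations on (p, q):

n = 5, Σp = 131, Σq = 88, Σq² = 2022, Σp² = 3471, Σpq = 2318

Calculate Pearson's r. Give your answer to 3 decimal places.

r = (nΣpq − ΣpΣq) / √[(nΣp² − (Σp)²)(nΣq² − (Σq)²)]
Numerator: 5×2318 − 131×88 = 62
Denominator: √[(17355 − 17161)(10110 − 7744)] = √[194 × 2366] = 677.4983
r = 62 / 677.4983 ≈ 0.092

0.092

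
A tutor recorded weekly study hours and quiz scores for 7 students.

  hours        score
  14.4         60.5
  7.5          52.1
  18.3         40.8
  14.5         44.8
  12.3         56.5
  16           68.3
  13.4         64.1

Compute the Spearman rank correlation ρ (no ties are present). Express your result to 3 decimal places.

-0.143

Rank hours: 4, 1, 7, 5, 2, 6, 3
Rank score: 5, 3, 1, 2, 4, 7, 6
d = rank(hours) − rank(score): -1, -2, 6, 3, -2, -1, -3; Σd² = 64
ρ = 1 − 6Σd² / [n(n²−1)] = 1 − 6×64 / (7×48) = 1 − 384/336 ≈ -0.143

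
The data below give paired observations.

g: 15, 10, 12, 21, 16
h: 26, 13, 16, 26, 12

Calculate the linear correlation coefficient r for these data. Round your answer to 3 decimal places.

n = 5, Σg = 74, Σh = 93, Σg² = 1166, Σh² = 1921, Σgh = 1450
nΣgh − ΣgΣh = 7250 − 6882 = 368
nΣg² − (Σg)² = 5830 − 5476 = 354; nΣh² − (Σh)² = 9605 − 8649 = 956
r = 368 / √(354 × 956) = 368 / 581.7422 ≈ 0.633

0.633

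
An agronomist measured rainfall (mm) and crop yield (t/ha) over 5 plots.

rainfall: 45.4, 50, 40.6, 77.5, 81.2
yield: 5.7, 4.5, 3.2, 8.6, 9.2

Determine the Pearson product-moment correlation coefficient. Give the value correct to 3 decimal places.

0.957

n = 5, Σx = 294.7, Σy = 31.2, Σx² = 18809.21, Σy² = 221.58, Σxy = 2027.24
nΣxy − ΣxΣy = 10136.2 − 9194.64 = 941.56
nΣx² − (Σx)² = 94046.05 − 86848.09 = 7197.96; nΣy² − (Σy)² = 1107.9 − 973.44 = 134.46
r = 941.56 / √(7197.96 × 134.46) = 941.56 / 983.7874 ≈ 0.957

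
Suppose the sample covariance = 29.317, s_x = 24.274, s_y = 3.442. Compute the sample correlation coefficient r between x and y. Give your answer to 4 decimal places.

r = Cov(x,y) / (s_x · s_y) = 29.317 / (24.274 × 3.442)
  = 29.317 / 83.5511 ≈ 0.3509

0.3509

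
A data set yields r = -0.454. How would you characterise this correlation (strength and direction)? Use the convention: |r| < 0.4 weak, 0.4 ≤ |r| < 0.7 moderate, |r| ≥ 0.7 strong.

r = -0.454 < 0 so the relationship is negative.
|r| = 0.454, which falls in the moderate range.

moderate negative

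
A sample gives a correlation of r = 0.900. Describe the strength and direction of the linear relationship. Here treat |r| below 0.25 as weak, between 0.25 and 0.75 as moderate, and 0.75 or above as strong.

strong positive

r = 0.900 > 0 so the relationship is positive.
|r| = 0.900, which falls in the strong range.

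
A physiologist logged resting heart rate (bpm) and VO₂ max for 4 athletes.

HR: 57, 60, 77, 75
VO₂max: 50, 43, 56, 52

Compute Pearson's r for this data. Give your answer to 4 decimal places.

0.7488

n = 4, Σx = 269, Σy = 201, Σx² = 18403, Σy² = 10189, Σxy = 13642
nΣxy − ΣxΣy = 54568 − 54069 = 499
nΣx² − (Σx)² = 73612 − 72361 = 1251; nΣy² − (Σy)² = 40756 − 40401 = 355
r = 499 / √(1251 × 355) = 499 / 666.4120 ≈ 0.7488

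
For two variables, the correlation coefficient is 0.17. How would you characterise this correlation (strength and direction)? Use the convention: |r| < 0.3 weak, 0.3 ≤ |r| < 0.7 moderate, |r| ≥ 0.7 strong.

weak positive

r = 0.17 > 0 so the relationship is positive.
|r| = 0.17, which falls in the weak range.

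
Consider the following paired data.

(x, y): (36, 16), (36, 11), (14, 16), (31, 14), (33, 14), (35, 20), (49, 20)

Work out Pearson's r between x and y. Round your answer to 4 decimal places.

0.3011

n = 7, Σx = 234, Σy = 111, Σx² = 8464, Σy² = 1825, Σxy = 3772
nΣxy − ΣxΣy = 26404 − 25974 = 430
nΣx² − (Σx)² = 59248 − 54756 = 4492; nΣy² − (Σy)² = 12775 − 12321 = 454
r = 430 / √(4492 × 454) = 430 / 1428.0644 ≈ 0.3011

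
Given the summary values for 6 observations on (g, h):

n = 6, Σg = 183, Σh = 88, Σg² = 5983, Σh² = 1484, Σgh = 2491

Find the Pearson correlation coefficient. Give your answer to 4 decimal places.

-0.6927

r = (nΣgh − ΣgΣh) / √[(nΣg² − (Σg)²)(nΣh² − (Σh)²)]
Numerator: 6×2491 − 183×88 = -1158
Denominator: √[(35898 − 33489)(8904 − 7744)] = √[2409 × 1160] = 1671.6579
r = -1158 / 1671.6579 ≈ -0.6927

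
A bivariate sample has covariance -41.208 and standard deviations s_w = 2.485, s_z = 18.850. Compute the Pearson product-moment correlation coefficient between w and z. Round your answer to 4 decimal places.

r = Cov(w,z) / (s_w · s_z) = -41.208 / (2.485 × 18.850)
  = -41.208 / 46.8422 ≈ -0.8797

-0.8797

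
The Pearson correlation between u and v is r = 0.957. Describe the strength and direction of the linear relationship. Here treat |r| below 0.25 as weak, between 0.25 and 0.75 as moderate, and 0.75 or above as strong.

strong positive

r = 0.957 > 0 so the relationship is positive.
|r| = 0.957, which falls in the strong range.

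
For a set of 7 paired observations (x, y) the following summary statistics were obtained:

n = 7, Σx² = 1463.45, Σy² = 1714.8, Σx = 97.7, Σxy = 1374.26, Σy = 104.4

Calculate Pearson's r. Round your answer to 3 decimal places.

r = (nΣxy − ΣxΣy) / √[(nΣx² − (Σx)²)(nΣy² − (Σy)²)]
Numerator: 7×1374.26 − 97.7×104.4 = -580.06
Denominator: √[(10244.15 − 9545.29)(12003.6 − 10899.36)] = √[698.86 × 1104.24] = 878.4698
r = -580.06 / 878.4698 ≈ -0.660

-0.660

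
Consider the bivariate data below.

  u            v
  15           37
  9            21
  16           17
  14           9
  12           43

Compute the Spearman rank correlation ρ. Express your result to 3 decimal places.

Rank u: 4, 1, 5, 3, 2
Rank v: 4, 3, 2, 1, 5
d = rank(u) − rank(v): 0, -2, 3, 2, -3; Σd² = 26
ρ = 1 − 6Σd² / [n(n²−1)] = 1 − 6×26 / (5×24) = 1 − 156/120 ≈ -0.300

-0.300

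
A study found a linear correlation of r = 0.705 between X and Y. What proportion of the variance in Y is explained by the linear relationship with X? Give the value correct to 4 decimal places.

r² = (0.705)² = 0.4970

0.4970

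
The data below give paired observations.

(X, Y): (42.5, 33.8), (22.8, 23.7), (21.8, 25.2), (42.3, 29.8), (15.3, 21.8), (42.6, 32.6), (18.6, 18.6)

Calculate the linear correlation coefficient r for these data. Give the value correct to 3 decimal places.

n = 7, ΣX = 205.9, ΣY = 185.5, ΣX² = 6985.43, ΣY² = 5111.17, ΣXY = 5855.02
nΣXY − ΣXΣY = 40985.14 − 38194.45 = 2790.69
nΣX² − (ΣX)² = 48898.01 − 42394.81 = 6503.2; nΣY² − (ΣY)² = 35778.19 − 34410.25 = 1367.94
r = 2790.69 / √(6503.2 × 1367.94) = 2790.69 / 2982.6142 ≈ 0.936

0.936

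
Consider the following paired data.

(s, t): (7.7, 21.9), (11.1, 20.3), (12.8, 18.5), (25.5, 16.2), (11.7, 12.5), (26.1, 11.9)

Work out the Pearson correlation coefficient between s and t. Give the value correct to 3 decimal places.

-0.626

n = 6, Σs = 94.9, Σt = 101.3, Σs² = 1814.69, Σt² = 1794.25, Σst = 1500.7
nΣst − ΣsΣt = 9004.2 − 9613.37 = -609.17
nΣs² − (Σs)² = 10888.14 − 9006.01 = 1882.13; nΣt² − (Σt)² = 10765.5 − 10261.69 = 503.81
r = -609.17 / √(1882.13 × 503.81) = -609.17 / 973.7741 ≈ -0.626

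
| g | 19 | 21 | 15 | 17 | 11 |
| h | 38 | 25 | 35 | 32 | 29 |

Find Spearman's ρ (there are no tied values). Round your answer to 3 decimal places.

-0.100

Rank g: 4, 5, 2, 3, 1
Rank h: 5, 1, 4, 3, 2
d = rank(g) − rank(h): -1, 4, -2, 0, -1; Σd² = 22
ρ = 1 − 6Σd² / [n(n²−1)] = 1 − 6×22 / (5×24) = 1 − 132/120 ≈ -0.100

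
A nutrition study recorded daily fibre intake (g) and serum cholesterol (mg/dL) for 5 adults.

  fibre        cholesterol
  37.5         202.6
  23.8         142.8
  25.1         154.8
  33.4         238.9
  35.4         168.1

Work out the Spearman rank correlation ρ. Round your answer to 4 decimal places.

Rank fibre: 5, 1, 2, 3, 4
Rank cholesterol: 4, 1, 2, 5, 3
d = rank(fibre) − rank(cholesterol): 1, 0, 0, -2, 1; Σd² = 6
ρ = 1 − 6Σd² / [n(n²−1)] = 1 − 6×6 / (5×24) = 1 − 36/120 ≈ 0.7000

0.7000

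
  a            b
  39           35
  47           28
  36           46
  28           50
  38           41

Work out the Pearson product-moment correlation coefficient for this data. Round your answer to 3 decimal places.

n = 5, Σa = 188, Σb = 200, Σa² = 7254, Σb² = 8306, Σab = 7295
nΣab − ΣaΣb = 36475 − 37600 = -1125
nΣa² − (Σa)² = 36270 − 35344 = 926; nΣb² − (Σb)² = 41530 − 40000 = 1530
r = -1125 / √(926 × 1530) = -1125 / 1190.2857 ≈ -0.945

-0.945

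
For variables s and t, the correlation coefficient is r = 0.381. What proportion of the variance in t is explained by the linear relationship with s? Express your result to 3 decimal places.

r² = (0.381)² = 0.145

0.145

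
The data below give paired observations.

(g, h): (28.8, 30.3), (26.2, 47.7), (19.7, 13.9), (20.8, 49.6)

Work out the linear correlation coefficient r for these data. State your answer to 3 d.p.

n = 4, Σg = 95.5, Σh = 141.5, Σg² = 2336.61, Σh² = 5846.75, Σgh = 3427.89
nΣgh − ΣgΣh = 13711.56 − 13513.25 = 198.31
nΣg² − (Σg)² = 9346.44 − 9120.25 = 226.19; nΣh² − (Σh)² = 23387 − 20022.25 = 3364.75
r = 198.31 / √(226.19 × 3364.75) = 198.31 / 872.3949 ≈ 0.227

0.227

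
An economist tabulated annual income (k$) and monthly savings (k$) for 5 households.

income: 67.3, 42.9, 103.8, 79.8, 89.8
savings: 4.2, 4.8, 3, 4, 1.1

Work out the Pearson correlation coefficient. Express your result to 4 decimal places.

-0.6994

n = 5, Σx = 383.6, Σy = 17.1, Σx² = 31576.22, Σy² = 66.89, Σxy = 1217.96
nΣxy − ΣxΣy = 6089.8 − 6559.56 = -469.76
nΣx² − (Σx)² = 157881.1 − 147148.96 = 10732.14; nΣy² − (Σy)² = 334.45 − 292.41 = 42.04
r = -469.76 / √(10732.14 × 42.04) = -469.76 / 671.6987 ≈ -0.6994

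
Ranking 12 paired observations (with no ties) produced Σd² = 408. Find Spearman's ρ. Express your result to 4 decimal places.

ρ = 1 − 6Σd² / [n(n²−1)] = 1 − 6×408 / (12×143)
  = 1 − 2448/1716 = 1 − 1.42657 ≈ -0.4266

-0.4266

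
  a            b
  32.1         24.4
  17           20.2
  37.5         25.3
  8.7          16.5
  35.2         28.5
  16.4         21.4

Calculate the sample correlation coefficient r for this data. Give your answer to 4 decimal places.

n = 6, Σa = 146.9, Σb = 136.3, Σa² = 4309.35, Σb² = 3185.95, Σab = 3573.1
nΣab − ΣaΣb = 21438.6 − 20022.47 = 1416.13
nΣa² − (Σa)² = 25856.1 − 21579.61 = 4276.49; nΣb² − (Σb)² = 19115.7 − 18577.69 = 538.01
r = 1416.13 / √(4276.49 × 538.01) = 1416.13 / 1516.8370 ≈ 0.9336

0.9336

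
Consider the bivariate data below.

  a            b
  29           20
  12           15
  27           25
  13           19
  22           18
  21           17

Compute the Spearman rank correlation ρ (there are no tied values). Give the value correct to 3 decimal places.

Rank a: 6, 1, 5, 2, 4, 3
Rank b: 5, 1, 6, 4, 3, 2
d = rank(a) − rank(b): 1, 0, -1, -2, 1, 1; Σd² = 8
ρ = 1 − 6Σd² / [n(n²−1)] = 1 − 6×8 / (6×35) = 1 − 48/210 ≈ 0.771

0.771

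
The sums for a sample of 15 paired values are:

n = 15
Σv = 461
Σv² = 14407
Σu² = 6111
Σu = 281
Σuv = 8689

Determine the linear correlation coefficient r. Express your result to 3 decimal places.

r = (nΣuv − ΣuΣv) / √[(nΣu² − (Σu)²)(nΣv² − (Σv)²)]
Numerator: 15×8689 − 281×461 = 794
Denominator: √[(91665 − 78961)(216105 − 212521)] = √[12704 × 3584] = 6747.6763
r = 794 / 6747.6763 ≈ 0.118

0.118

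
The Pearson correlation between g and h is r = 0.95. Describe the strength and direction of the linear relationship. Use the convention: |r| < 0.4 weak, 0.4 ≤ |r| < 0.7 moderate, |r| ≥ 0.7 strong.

r = 0.95 > 0 so the relationship is positive.
|r| = 0.95, which falls in the strong range.

strong positive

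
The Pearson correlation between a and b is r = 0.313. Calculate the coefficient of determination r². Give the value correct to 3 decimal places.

r² = (0.313)² = 0.098

0.098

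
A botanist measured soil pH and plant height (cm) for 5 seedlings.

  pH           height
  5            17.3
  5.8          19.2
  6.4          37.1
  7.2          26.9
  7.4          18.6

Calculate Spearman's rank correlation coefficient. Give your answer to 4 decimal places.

Rank pH: 1, 2, 3, 4, 5
Rank height: 1, 3, 5, 4, 2
d = rank(pH) − rank(height): 0, -1, -2, 0, 3; Σd² = 14
ρ = 1 − 6Σd² / [n(n²−1)] = 1 − 6×14 / (5×24) = 1 − 84/120 ≈ 0.3000

0.3000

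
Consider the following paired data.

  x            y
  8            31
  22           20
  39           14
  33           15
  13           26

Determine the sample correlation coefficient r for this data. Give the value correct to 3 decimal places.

n = 5, Σx = 115, Σy = 106, Σx² = 3327, Σy² = 2458, Σxy = 2067
nΣxy − ΣxΣy = 10335 − 12190 = -1855
nΣx² − (Σx)² = 16635 − 13225 = 3410; nΣy² − (Σy)² = 12290 − 11236 = 1054
r = -1855 / √(3410 × 1054) = -1855 / 1895.8217 ≈ -0.978

-0.978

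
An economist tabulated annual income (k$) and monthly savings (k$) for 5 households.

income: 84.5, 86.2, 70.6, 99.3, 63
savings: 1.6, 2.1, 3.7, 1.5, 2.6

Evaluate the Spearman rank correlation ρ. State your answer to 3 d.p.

-0.800

Rank income: 3, 4, 2, 5, 1
Rank savings: 2, 3, 5, 1, 4
d = rank(income) − rank(savings): 1, 1, -3, 4, -3; Σd² = 36
ρ = 1 − 6Σd² / [n(n²−1)] = 1 − 6×36 / (5×24) = 1 − 216/120 ≈ -0.800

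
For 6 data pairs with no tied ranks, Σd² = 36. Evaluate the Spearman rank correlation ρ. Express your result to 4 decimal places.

-0.0286

ρ = 1 − 6Σd² / [n(n²−1)] = 1 − 6×36 / (6×35)
  = 1 − 216/210 = 1 − 1.02857 ≈ -0.0286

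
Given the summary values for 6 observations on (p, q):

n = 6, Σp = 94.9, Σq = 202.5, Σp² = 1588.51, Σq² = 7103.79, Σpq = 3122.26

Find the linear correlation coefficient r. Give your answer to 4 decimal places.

r = (nΣpq − ΣpΣq) / √[(nΣp² − (Σp)²)(nΣq² − (Σq)²)]
Numerator: 6×3122.26 − 94.9×202.5 = -483.69
Denominator: √[(9531.06 − 9006.01)(42622.74 − 41006.25)] = √[525.05 × 1616.49] = 921.2698
r = -483.69 / 921.2698 ≈ -0.5250

-0.5250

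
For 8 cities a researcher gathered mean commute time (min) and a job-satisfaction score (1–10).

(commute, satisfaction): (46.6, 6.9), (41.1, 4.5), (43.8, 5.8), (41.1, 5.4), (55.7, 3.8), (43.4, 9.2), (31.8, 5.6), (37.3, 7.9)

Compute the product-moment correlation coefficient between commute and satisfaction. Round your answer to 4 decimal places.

-0.2943

n = 8, Σx = 340.8, Σy = 49.1, Σx² = 14857, Σy² = 323.51, Σxy = 2066.16
nΣxy − ΣxΣy = 16529.28 − 16733.28 = -204
nΣx² − (Σx)² = 118856 − 116144.64 = 2711.36; nΣy² − (Σy)² = 2588.08 − 2410.81 = 177.27
r = -204 / √(2711.36 × 177.27) = -204 / 693.2841 ≈ -0.2943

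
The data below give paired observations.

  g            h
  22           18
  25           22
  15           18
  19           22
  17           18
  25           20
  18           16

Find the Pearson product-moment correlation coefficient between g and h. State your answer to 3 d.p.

n = 7, Σg = 141, Σh = 134, Σg² = 2933, Σh² = 2596, Σgh = 2728
nΣgh − ΣgΣh = 19096 − 18894 = 202
nΣg² − (Σg)² = 20531 − 19881 = 650; nΣh² − (Σh)² = 18172 − 17956 = 216
r = 202 / √(650 × 216) = 202 / 374.6999 ≈ 0.539

0.539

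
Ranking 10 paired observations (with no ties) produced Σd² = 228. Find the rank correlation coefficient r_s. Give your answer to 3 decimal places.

-0.382

ρ = 1 − 6Σd² / [n(n²−1)] = 1 − 6×228 / (10×99)
  = 1 − 1368/990 = 1 − 1.3818 ≈ -0.382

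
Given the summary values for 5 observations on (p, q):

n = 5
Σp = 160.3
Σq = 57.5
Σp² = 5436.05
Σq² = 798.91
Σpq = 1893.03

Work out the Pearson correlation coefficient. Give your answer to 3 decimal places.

r = (nΣpq − ΣpΣq) / √[(nΣp² − (Σp)²)(nΣq² − (Σq)²)]
Numerator: 5×1893.03 − 160.3×57.5 = 247.9
Denominator: √[(27180.25 − 25696.09)(3994.55 − 3306.25)] = √[1484.16 × 688.3] = 1010.7162
r = 247.9 / 1010.7162 ≈ 0.245

0.245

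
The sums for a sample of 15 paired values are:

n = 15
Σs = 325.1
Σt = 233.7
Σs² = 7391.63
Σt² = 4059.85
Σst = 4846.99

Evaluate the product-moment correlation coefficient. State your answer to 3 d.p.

-0.573

r = (nΣst − ΣsΣt) / √[(nΣs² − (Σs)²)(nΣt² − (Σt)²)]
Numerator: 15×4846.99 − 325.1×233.7 = -3271.02
Denominator: √[(110874.45 − 105690.01)(60897.75 − 54615.69)] = √[5184.44 × 6282.06] = 5706.9224
r = -3271.02 / 5706.9224 ≈ -0.573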